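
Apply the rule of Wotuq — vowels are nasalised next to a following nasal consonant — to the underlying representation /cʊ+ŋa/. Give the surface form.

/ʊ/ sits next to the nasal /ŋ/ and is therefore nasalised to [ʊ̃].

[cʊ̃ŋa]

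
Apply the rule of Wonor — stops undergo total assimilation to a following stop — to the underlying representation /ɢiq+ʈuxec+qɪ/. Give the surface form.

/q/ is the segment targeted by the rule; it sits immediately before /ʈ/, so it assimilates completely and surfaces as [ʈ].
At the second juncture, /c/ likewise becomes [q] adjacent to /q/.

[ɢiʈʈuxeqqɪ]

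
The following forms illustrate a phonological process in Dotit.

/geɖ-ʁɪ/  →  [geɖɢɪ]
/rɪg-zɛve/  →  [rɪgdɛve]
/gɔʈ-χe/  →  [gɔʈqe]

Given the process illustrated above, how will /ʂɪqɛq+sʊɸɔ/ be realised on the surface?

[ʂɪqɛqtʊɸɔ]

The data show progressive manner assimilation: /ʁ/ → [ɢ] after /ɖ/; /z/ → [d] after /g/; /χ/ → [q] after /ʈ/. In each pair only manner changes, matching the preceding consonant, while place and voice stay constant.
/s/ is a voiceless alveolar fricative. The preceding trigger /q/ is a stop, so /s/ must become a stop as well.
Changing only its manner to stop gives [t] — the voiceless alveolar stop.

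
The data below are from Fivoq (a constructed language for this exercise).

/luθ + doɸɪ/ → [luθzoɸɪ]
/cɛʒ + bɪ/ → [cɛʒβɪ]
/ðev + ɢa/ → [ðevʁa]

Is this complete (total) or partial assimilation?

partial assimilation

Comparing underlying and surface forms, /d/ → [z] is the alternation; the neighbouring /θ/ is constant.
/d/ is a stop while /θ/ is a fricative; the output [z] is a fricative, matching the trigger — so the feature that spreads is manner.
Place and voice are unchanged, so the assimilation is partial, not total.
The other alternating forms pattern the same way: /b/ → [β] after /ʒ/ (stop → fricative, matching a fricative); /ɢ/ → [ʁ] after /v/ (stop → fricative, matching a fricative) — only manner changes, and always toward the preceding segment.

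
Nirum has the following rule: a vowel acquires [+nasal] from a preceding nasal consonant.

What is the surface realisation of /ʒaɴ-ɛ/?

The vowel /ɛ/ is adjacent to the preceding nasal /ɴ/, so it acquires [+nasal] and surfaces as [ɛ̃].

[ʒaɴɛ̃]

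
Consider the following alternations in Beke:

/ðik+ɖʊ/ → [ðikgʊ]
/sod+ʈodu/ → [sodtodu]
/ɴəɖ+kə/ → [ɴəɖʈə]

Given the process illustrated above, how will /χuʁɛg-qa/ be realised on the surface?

The data show progressive place assimilation: /ɖ/ → [g] after /k/; /ʈ/ → [t] after /d/; /k/ → [ʈ] after /ɖ/. In each pair only place changes, matching the preceding consonant, while manner and voice stay constant.
/q/ is a voiceless uvular stop. The preceding trigger /g/ is velar, so /q/ must become velar as well.
The voiceless velar stop is [k], so /q/ → [k].

[χuʁɛgka]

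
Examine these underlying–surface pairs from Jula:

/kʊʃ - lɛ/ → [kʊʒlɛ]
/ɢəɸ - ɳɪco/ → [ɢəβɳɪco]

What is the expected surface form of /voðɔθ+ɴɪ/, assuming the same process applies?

[voðɔðɴɪ]

The data show regressive voicing assimilation: /ʃ/ → [ʒ] before /l/; /ɸ/ → [β] before /ɳ/. In each pair only voicing changes, matching the following consonant, while place and manner stay constant.
The rule targets /θ/ (voiceless dental fricative), which sits before the trigger /ɴ/ (voiced).
Changing only its voicing to voiced gives [ð] — the voiced dental fricative.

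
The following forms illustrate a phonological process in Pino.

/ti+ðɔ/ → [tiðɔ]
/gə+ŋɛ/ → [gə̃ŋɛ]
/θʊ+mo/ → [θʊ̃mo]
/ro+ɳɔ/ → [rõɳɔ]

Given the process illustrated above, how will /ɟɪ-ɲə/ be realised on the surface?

[ɟɪ̃ɲə]

The data show regressive nasality assimilation (vowel nasalisation): /ə/ → [ə̃] before /ŋ/; /ʊ/ → [ʊ̃] before /m/; /o/ → [õ] before /ɳ/ — a vowel is nasalised by an immediately following nasal consonant.
No change occurs in [tiðɔ] because the vowel at the boundary is adjacent to an oral consonant, not a nasal (/i/ next to /ð/).
The vowel /ɪ/ is adjacent to the following nasal /ɲ/, so it acquires [+nasal] and surfaces as [ɪ̃].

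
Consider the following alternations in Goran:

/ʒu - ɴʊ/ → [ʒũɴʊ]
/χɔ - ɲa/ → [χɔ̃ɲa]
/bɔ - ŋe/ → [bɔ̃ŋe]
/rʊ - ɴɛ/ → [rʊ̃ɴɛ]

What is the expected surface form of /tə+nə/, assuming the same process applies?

[tə̃nə]

The data show regressive nasality assimilation (vowel nasalisation): /u/ → [ũ] before /ɴ/; /ɔ/ → [ɔ̃] before /ɲ/; /ɔ/ → [ɔ̃] before /ŋ/; /ʊ/ → [ʊ̃] before /ɴ/ — a vowel is nasalised by an immediately following nasal consonant.
/ə/ sits next to the nasal /n/ and is therefore nasalised to [ə̃].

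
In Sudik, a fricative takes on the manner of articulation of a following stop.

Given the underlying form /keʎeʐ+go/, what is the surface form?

[keʎeɖgo]

/ʐ/ is a voiced retroflex fricative. The following trigger /g/ is a stop, so /ʐ/ must become a stop as well.
Changing only its manner to stop gives [ɖ] — the voiced retroflex stop.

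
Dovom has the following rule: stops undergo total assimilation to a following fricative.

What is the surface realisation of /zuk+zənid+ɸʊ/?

[zuzzəniɸɸʊ]

/k/ is the segment targeted by the rule; it sits immediately before /z/, so it assimilates completely and surfaces as [z].
The same rule applies at the second boundary: /d/ → [ɸ] next to /ɸ/.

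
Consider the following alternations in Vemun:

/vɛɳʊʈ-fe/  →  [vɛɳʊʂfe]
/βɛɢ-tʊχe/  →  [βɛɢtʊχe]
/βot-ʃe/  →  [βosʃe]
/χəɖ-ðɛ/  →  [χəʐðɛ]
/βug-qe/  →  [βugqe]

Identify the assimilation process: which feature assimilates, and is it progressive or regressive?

Comparing underlying and surface forms, /ʈ/ → [ʂ] is the alternation; the neighbouring /f/ is constant.
/ʈ/ is a stop while /f/ is a fricative; the output [ʂ] is a fricative, matching the trigger — so the feature that spreads is manner.
Place and voice are unchanged, so the assimilation is partial, not total.
Checking the remaining alternations: /t/ → [s] before /ʃ/ (stop → fricative, matching a fricative); /ɖ/ → [ʐ] before /ð/ (stop → fricative, matching a fricative) — only manner changes, and always toward the following segment.
No alternation appears in [βɛɢtʊχe], [βugqe]: there the adjacent consonants already agree in manner (/ɢ/ and /t/ are both stops; /g/ and /q/ are both stops), so these forms are consistent with the same rule.
Since the segment that changes precedes the conditioning segment, the assimilation is regressive.

regressive manner assimilation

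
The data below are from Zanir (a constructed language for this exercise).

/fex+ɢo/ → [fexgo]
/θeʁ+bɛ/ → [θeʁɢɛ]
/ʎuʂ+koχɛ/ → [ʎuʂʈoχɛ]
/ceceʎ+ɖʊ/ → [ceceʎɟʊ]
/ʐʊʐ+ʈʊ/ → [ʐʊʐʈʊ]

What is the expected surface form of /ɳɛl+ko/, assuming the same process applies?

The data show progressive place assimilation: /ɢ/ → [g] after /x/; /b/ → [ɢ] after /ʁ/; /k/ → [ʈ] after /ʂ/; /ɖ/ → [ɟ] after /ʎ/. In each pair only place changes, matching the preceding consonant, while manner and voice stay constant.
No alternation appears in [ʐʊʐʈʊ]: there the adjacent consonants already agree in place (/ʈ/ and /ʐ/ are both retroflex), so this form is consistent with the same rule.
The rule targets /k/ (voiceless velar stop), which sits after the trigger /l/ (alveolar).
The voiceless alveolar stop is [t], so /k/ → [t].

[ɳɛlto]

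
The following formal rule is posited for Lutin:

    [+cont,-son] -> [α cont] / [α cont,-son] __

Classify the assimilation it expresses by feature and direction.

progressive manner assimilation

The rule copies [cont] (continuancy) from the environment onto the target fricatives; since [±cont] encodes the stop/fricative manner contrast, the assimilating dimension is manner.
The conditioning segment sits to the left of the focus bar, meaning the trigger precedes the segment that changes — progressive assimilation.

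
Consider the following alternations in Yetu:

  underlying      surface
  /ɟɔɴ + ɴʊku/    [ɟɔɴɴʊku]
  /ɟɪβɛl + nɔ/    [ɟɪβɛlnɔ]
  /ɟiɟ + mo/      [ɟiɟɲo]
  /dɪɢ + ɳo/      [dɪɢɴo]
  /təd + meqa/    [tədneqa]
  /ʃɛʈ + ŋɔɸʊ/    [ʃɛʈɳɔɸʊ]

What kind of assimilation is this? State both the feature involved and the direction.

progressive place assimilation

Comparing underlying and surface forms, /m/ → [ɲ] is the alternation; the neighbouring /ɟ/ is constant.
The change bilabial → palatal matches the place of the preceding /ɟ/, identifying this as place assimilation.
Manner and voice are unchanged, so the assimilation is partial, not total.
Checking the remaining alternations: /ɳ/ → [ɴ] after /ɢ/ (retroflex → uvular, matching uvular); /m/ → [n] after /d/ (bilabial → alveolar, matching alveolar); /ŋ/ → [ɳ] after /ʈ/ (velar → retroflex, matching retroflex) — only place changes, and always toward the preceding segment.
Nothing changes in [ɟɔɴɴʊku], [ɟɪβɛlnɔ]: there the adjacent consonants already agree in place (/ɴ/ and /ɴ/ are both uvular; /n/ and /l/ are both alveolar), so these forms are consistent with the same rule.
The trigger is the preceding segment, so the direction is progressive (perseverative).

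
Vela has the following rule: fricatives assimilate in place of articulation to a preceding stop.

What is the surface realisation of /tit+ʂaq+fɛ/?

[titsaqχɛ]

The rule targets /ʂ/ (voiceless retroflex fricative), which sits after the trigger /t/ (alveolar).
Changing only its place to alveolar gives [s] — the voiceless alveolar fricative.
At the second juncture, /f/ likewise becomes [χ] adjacent to /q/.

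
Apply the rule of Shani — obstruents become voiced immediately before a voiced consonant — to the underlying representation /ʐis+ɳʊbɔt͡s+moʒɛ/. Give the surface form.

[ʐizɳʊbɔd͡zmoʒɛ]

/s/ is a voiceless alveolar fricative. The following trigger /ɳ/ is voiced, so /s/ must become voiced as well.
A voiced alveolar fricative is [z], so the surface segment is [z].
At the second juncture, /t͡s/ likewise becomes [d͡z] adjacent to /m/.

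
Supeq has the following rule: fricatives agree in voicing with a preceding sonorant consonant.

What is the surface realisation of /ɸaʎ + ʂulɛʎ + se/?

[ɸaʎʐulɛʎze]

The rule targets /ʂ/ (voiceless retroflex fricative), which sits after the trigger /ʎ/ (voiced).
Changing only its voicing to voiced gives [ʐ] — the voiced retroflex fricative.
At the second juncture, /s/ likewise becomes [z] adjacent to /ʎ/.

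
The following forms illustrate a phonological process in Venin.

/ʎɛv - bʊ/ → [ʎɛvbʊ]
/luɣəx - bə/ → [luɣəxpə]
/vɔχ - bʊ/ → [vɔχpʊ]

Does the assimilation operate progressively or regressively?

Comparing underlying and surface forms, /b/ → [p] is the alternation; the neighbouring /x/ is constant.
/b/ is voiced while /x/ is voiceless; the output [p] is voiceless, matching the trigger — so the feature that spreads is voicing.
The same holds elsewhere in the data: /b/ → [p] after /χ/ (voiced → voiceless, matching voiceless) — only voicing changes, and always toward the preceding segment.
No alternation appears in [ʎɛvbʊ]: there the adjacent consonants already agree in voicing (/b/ and /v/ are both voiced), so this form is consistent with the same rule.
Since the segment that changes follows the conditioning segment, the assimilation is progressive.

progressive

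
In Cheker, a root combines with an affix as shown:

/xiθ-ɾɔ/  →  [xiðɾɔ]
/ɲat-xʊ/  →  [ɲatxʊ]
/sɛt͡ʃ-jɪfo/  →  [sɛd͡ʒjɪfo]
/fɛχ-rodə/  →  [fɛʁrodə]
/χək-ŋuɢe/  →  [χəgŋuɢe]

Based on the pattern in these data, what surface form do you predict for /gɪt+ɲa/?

[gɪdɲa]

The data show regressive voicing assimilation: /θ/ → [ð] before /ɾ/; /t͡ʃ/ → [d͡ʒ] before /j/; /χ/ → [ʁ] before /r/; /k/ → [g] before /ŋ/. In each pair only voicing changes, matching the following consonant, while place and manner stay constant.
No alternation appears in [ɲatxʊ]: there the adjacent consonants already agree in voicing (/t/ and /x/ are both voiceless), so this form is consistent with the same rule.
/t/ is a voiceless alveolar stop. The following trigger /ɲ/ is voiced, so /t/ must become voiced as well.
A voiced alveolar stop is [d], so the surface segment is [d].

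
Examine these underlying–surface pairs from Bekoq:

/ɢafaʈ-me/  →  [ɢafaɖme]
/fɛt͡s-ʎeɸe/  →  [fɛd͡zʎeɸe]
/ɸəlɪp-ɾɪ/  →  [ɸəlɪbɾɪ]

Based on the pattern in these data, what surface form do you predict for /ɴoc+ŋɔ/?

[ɴoɟŋɔ]

The data show regressive voicing assimilation: /ʈ/ → [ɖ] before /m/; /t͡s/ → [d͡z] before /ʎ/; /p/ → [b] before /ɾ/. In each pair only voicing changes, matching the following consonant, while place and manner stay constant.
/c/ is a voiceless palatal stop. The following trigger /ŋ/ is voiced, so /c/ must become voiced as well.
Changing only its voicing to voiced gives [ɟ] — the voiced palatal stop.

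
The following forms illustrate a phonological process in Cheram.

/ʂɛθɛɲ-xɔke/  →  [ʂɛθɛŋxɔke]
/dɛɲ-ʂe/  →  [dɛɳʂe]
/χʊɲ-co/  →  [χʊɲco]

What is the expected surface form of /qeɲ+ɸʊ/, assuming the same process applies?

The data show regressive place assimilation: /ɲ/ → [ŋ] before /x/; /ɲ/ → [ɳ] before /ʂ/. In each pair only place changes, matching the following consonant, while manner and voice stay constant.
Nothing changes in [χʊɲco]: there the adjacent consonants already agree in place (/ɲ/ and /c/ are both palatal), so this form is consistent with the same rule.
The rule targets /ɲ/ (voiced palatal nasal), which sits before the trigger /ɸ/ (bilabial).
A voiced bilabial nasal is [m], so the surface segment is [m].

[qemɸʊ]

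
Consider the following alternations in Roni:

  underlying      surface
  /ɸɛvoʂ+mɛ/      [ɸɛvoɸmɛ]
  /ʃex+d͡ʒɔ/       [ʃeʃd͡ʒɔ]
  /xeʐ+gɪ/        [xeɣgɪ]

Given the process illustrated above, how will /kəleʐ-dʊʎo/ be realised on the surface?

[kəlezdʊʎo]

The data show regressive place assimilation: /ʂ/ → [ɸ] before /m/; /x/ → [ʃ] before /d͡ʒ/; /ʐ/ → [ɣ] before /g/. In each pair only place changes, matching the following consonant, while manner and voice stay constant.
/ʐ/ is a voiced retroflex fricative. The following trigger /d/ is alveolar, so /ʐ/ must become alveolar as well.
The voiced alveolar fricative is [z], so /ʐ/ → [z].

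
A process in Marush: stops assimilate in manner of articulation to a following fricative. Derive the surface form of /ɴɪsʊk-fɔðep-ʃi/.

/k/ is a voiceless velar stop. The following trigger /f/ is a fricative, so /k/ must become a fricative as well.
A voiceless velar fricative is [x], so the surface segment is [x].
The same rule applies at the second boundary: /p/ → [ɸ] next to /ʃ/.

[ɴɪsʊxfɔðeɸʃi]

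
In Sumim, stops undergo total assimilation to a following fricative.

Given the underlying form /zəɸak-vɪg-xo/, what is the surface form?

/k/ is the segment targeted by the rule; it sits immediately before /v/, so it assimilates completely and surfaces as [v].
The same rule applies at the second boundary: /g/ → [x] next to /x/.

[zəɸavvɪxxo]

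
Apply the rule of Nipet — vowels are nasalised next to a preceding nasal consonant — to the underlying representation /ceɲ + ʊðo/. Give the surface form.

[ceɲʊ̃ðo]

The vowel /ʊ/ is adjacent to the preceding nasal /ɲ/, so it acquires [+nasal] and surfaces as [ʊ̃].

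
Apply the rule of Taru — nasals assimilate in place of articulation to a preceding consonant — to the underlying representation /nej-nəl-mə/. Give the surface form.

[nejɲəlnə]

/n/ is a voiced alveolar nasal. The preceding trigger /j/ is palatal, so /n/ must become palatal as well.
Changing only its place to palatal gives [ɲ] — the voiced palatal nasal.
At the second juncture, /m/ likewise becomes [n] adjacent to /l/.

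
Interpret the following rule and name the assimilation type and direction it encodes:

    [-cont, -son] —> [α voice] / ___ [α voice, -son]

The shared variable α links the value of [voice] on the target to the same value on the neighbouring segment, so voicing is the feature that assimilates.
The conditioning segment sits to the right of the focus bar, meaning the trigger follows the segment that changes — regressive assimilation.

regressive voicing assimilation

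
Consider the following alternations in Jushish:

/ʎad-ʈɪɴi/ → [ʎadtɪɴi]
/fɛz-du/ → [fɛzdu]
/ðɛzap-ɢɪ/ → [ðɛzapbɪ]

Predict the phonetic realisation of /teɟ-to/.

[teɟco]

The data show progressive place assimilation: /ʈ/ → [t] after /d/; /ɢ/ → [b] after /p/. In each pair only place changes, matching the preceding consonant, while manner and voice stay constant.
Nothing changes in [fɛzdu]: there the adjacent consonants already agree in place (/d/ and /z/ are both alveolar), so this form is consistent with the same rule.
/t/ is a voiceless alveolar stop. The preceding trigger /ɟ/ is palatal, so /t/ must become palatal as well.
The voiceless palatal stop is [c], so /t/ → [c].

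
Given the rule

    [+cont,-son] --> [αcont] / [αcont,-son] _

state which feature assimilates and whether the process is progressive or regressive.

The rule copies [cont] (continuancy) from the environment onto the target fricatives; since [±cont] encodes the stop/fricative manner contrast, the assimilating dimension is manner.
The conditioning segment sits to the left of the focus bar, meaning the trigger precedes the segment that changes — progressive assimilation.

progressive manner assimilation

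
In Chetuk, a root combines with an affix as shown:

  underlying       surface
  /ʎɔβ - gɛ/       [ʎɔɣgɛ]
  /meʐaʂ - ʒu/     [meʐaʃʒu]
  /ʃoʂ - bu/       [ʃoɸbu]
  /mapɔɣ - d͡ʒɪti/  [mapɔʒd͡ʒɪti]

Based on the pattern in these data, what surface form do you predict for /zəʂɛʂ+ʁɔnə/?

The data show regressive place assimilation: /β/ → [ɣ] before /g/; /ʂ/ → [ʃ] before /ʒ/; /ʂ/ → [ɸ] before /b/; /ɣ/ → [ʒ] before /d͡ʒ/. In each pair only place changes, matching the following consonant, while manner and voice stay constant.
/ʂ/ is a voiceless retroflex fricative. The following trigger /ʁ/ is uvular, so /ʂ/ must become uvular as well.
Changing only its place to uvular gives [χ] — the voiceless uvular fricative.

[zəʂɛχʁɔnə]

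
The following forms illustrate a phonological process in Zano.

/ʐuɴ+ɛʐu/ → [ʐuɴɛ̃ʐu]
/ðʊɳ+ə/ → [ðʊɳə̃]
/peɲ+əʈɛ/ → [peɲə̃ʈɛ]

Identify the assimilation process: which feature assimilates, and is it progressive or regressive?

progressive nasality assimilation (vowel nasalisation)

The vowel /ɛ/ surfaces as nasalised [ɛ̃] next to the preceding nasal /ɴ/ — it has acquired the [+nasal] feature of its neighbour.
The other forms show the same pattern: /ə/ → [ə̃] after /ɳ/; /ə/ → [ə̃] after /ɲ/ — each time a vowel is nasalised next to a preceding nasal.
Because the conditioning nasal is to the left of the vowel that changes, the process is progressive (perseverative).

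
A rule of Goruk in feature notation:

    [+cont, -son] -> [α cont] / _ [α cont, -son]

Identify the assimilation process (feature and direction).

The rule copies [cont] (continuancy) from the environment onto the target fricatives; since [±cont] encodes the stop/fricative manner contrast, the assimilating dimension is manner.
The conditioning segment sits to the right of the focus bar, meaning the trigger follows the segment that changes — regressive assimilation.

regressive manner assimilation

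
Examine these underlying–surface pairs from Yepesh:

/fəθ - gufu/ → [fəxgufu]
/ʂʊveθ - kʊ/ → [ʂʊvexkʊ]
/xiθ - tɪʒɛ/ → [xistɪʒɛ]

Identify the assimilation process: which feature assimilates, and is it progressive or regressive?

regressive place assimilation

The segment that alternates is /θ/, which surfaces as [x] when adjacent to /g/.
The change dental → velar matches the place of the following /g/, identifying this as place assimilation.
Manner and voice are unchanged, so the assimilation is partial, not total.
The other alternating forms pattern the same way: /θ/ → [x] before /k/ (dental → velar, matching velar); /θ/ → [s] before /t/ (dental → alveolar, matching alveolar) — only place changes, and always toward the following segment.
The trigger is the following segment, so the direction is regressive (anticipatory).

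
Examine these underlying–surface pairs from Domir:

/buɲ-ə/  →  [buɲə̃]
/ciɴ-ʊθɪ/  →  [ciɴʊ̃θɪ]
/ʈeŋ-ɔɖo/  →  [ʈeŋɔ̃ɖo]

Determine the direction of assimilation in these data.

The vowel /ə/ surfaces as nasalised [ə̃] next to the preceding nasal /ɲ/ — it has acquired the [+nasal] feature of its neighbour.
The other forms show the same pattern: /ʊ/ → [ʊ̃] after /ɴ/; /ɔ/ → [ɔ̃] after /ŋ/ — each time a vowel is nasalised next to a preceding nasal.
Because the conditioning nasal is to the left of the vowel that changes, the process is progressive (perseverative).

progressive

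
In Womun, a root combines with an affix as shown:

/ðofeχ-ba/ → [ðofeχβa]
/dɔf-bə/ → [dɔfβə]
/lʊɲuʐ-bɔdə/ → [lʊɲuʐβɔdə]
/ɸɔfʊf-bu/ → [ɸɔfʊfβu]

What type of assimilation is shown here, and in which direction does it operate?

progressive manner assimilation

The segment that alternates is /b/, which surfaces as [β] when adjacent to /χ/.
/b/ is a stop while /χ/ is a fricative; the output [β] is a fricative, matching the trigger — so the feature that spreads is manner.
Place and voice are unchanged, so the assimilation is partial, not total.
Checking the remaining alternations: /b/ → [β] after /f/ (stop → fricative, matching a fricative); /b/ → [β] after /ʐ/ (stop → fricative, matching a fricative) — only manner changes, and always toward the preceding segment.
Since the segment that changes follows the conditioning segment, the assimilation is progressive.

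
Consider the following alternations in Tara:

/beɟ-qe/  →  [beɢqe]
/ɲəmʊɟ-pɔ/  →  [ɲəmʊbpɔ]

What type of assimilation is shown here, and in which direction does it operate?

The segment that alternates is /ɟ/, which surfaces as [ɢ] when adjacent to /q/.
The change palatal → uvular matches the place of the following /q/, identifying this as place assimilation.
Manner and voice are unchanged, so the assimilation is partial, not total.
The other alternating form patterns the same way: /ɟ/ → [b] before /p/ (palatal → bilabial, matching bilabial) — only place changes, and always toward the following segment.
The trigger is the following segment, so the direction is regressive (anticipatory).

regressive place assimilation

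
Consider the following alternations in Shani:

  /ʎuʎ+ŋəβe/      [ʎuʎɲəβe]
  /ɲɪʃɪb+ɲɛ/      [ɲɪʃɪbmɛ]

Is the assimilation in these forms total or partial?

partial assimilation

Comparing underlying and surface forms, /ŋ/ → [ɲ] is the alternation; the neighbouring /ʎ/ is constant.
/ŋ/ is velar while /ʎ/ is palatal; the output [ɲ] is palatal, matching the trigger — so the feature that spreads is place.
Manner and voice are unchanged, so the assimilation is partial, not total.
The same holds elsewhere in the data: /ɲ/ → [m] after /b/ (palatal → bilabial, matching bilabial) — only place changes, and always toward the preceding segment.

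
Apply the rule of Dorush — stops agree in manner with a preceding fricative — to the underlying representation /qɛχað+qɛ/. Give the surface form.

/q/ is a voiceless uvular stop. The preceding trigger /ð/ is a fricative, so /q/ must become a fricative as well.
Changing only its manner to fricative gives [χ] — the voiceless uvular fricative.

[qɛχaðχɛ]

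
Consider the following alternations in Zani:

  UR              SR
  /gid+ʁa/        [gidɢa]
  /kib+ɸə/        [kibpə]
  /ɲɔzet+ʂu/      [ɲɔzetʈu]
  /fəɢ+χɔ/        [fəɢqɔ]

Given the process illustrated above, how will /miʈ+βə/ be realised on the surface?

[miʈbə]

The data show progressive manner assimilation: /ʁ/ → [ɢ] after /d/; /ɸ/ → [p] after /b/; /ʂ/ → [ʈ] after /t/; /χ/ → [q] after /ɢ/. In each pair only manner changes, matching the preceding consonant, while place and voice stay constant.
/β/ is a voiced bilabial fricative. The preceding trigger /ʈ/ is a stop, so /β/ must become a stop as well.
Changing only its manner to stop gives [b] — the voiced bilabial stop.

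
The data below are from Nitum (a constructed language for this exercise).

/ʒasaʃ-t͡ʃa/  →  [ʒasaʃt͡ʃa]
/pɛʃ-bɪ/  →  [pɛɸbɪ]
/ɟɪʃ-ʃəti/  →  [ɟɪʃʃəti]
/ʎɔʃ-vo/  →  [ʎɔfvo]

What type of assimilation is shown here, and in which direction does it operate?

regressive place assimilation

Underlying /ʃ/ is realised as [ɸ] next to /b/; /b/ itself does not change.
/ʃ/ is postalveolar while /b/ is bilabial; the output [ɸ] is bilabial, matching the trigger — so the feature that spreads is place.
Manner and voice are unchanged, so the assimilation is partial, not total.
The same holds elsewhere in the data: /ʃ/ → [f] before /v/ (postalveolar → labiodental, matching labiodental) — only place changes, and always toward the following segment.
Nothing changes in [ʒasaʃt͡ʃa], [ɟɪʃʃəti]: there the adjacent consonants already agree in place (/ʃ/ and /t͡ʃ/ are both postalveolar; /ʃ/ and /ʃ/ are both postalveolar), so these forms are consistent with the same rule.
Since the segment that changes precedes the conditioning segment, the assimilation is regressive.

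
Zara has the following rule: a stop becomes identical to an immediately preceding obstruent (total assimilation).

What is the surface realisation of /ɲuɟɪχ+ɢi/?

/ɢ/ is the segment targeted by the rule; it sits immediately after /χ/, so it assimilates completely and surfaces as [χ].

[ɲuɟɪχχi]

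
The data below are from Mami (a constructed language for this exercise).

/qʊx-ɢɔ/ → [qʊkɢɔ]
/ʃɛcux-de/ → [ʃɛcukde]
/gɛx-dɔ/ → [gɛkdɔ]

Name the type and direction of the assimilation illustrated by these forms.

The segment that alternates is /x/, which surfaces as [k] when adjacent to /ɢ/.
/x/ is a fricative while /ɢ/ is a stop; the output [k] is a stop, matching the trigger — so the feature that spreads is manner.
Place and voice are unchanged, so the assimilation is partial, not total.
Checking the remaining alternation: /x/ → [k] before /d/ (fricative → stop, matching a stop) — only manner changes, and always toward the following segment.
Since the segment that changes precedes the conditioning segment, the assimilation is regressive.

regressive manner assimilation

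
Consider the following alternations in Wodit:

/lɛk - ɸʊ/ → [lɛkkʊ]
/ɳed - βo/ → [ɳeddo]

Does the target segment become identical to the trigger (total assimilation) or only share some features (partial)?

total assimilation

Underlying /ɸ/ is realised as [k] next to /k/; /k/ itself does not change.
The output [k] is identical to the trigger /k/ — every feature (place, manner, voicing) has been copied — so this is total assimilation.
The other form behaves the same way: /β/ → [d] after /d/ — in each case the output is a copy of the preceding consonant.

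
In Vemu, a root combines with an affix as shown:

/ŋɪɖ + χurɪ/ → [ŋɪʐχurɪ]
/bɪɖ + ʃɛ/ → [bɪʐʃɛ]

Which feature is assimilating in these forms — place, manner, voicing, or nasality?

Underlying /ɖ/ is realised as [ʐ] next to /χ/; /χ/ itself does not change.
/ɖ/ is a stop while /χ/ is a fricative; the output [ʐ] is a fricative, matching the trigger — so the feature that spreads is manner.
The same holds elsewhere in the data: /ɖ/ → [ʐ] before /ʃ/ (stop → fricative, matching a fricative) — only manner changes, and always toward the following segment.

manner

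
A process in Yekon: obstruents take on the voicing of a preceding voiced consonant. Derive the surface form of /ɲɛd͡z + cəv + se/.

[ɲɛd͡zɟəvze]

/c/ is a voiceless palatal stop. The preceding trigger /d͡z/ is voiced, so /c/ must become voiced as well.
Changing only its voicing to voiced gives [ɟ] — the voiced palatal stop.
At the second juncture, /s/ likewise becomes [z] adjacent to /v/.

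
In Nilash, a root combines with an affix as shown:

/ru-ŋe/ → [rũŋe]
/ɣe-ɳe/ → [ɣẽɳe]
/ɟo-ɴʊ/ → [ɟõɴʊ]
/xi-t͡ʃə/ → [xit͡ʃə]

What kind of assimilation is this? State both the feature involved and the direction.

The vowel /u/ surfaces as nasalised [ũ] next to the following nasal /ŋ/ — it has acquired the [+nasal] feature of its neighbour.
The other forms show the same pattern: /e/ → [ẽ] before /ɳ/; /o/ → [õ] before /ɴ/ — each time a vowel is nasalised next to a following nasal.
No change occurs in [xit͡ʃə] because the vowel at the boundary is adjacent to an oral consonant, not a nasal (/i/ next to /t͡ʃ/).
Because the conditioning nasal is to the right of the vowel that changes, the process is regressive (anticipatory).

regressive nasality assimilation (vowel nasalisation)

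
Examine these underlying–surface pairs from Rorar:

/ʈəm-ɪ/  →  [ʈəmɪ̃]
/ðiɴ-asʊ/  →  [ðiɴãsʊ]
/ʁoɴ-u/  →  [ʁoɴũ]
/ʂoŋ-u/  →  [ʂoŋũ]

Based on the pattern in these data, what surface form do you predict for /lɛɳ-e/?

[lɛɳẽ]

The data show progressive nasality assimilation (vowel nasalisation): /ɪ/ → [ɪ̃] after /m/; /a/ → [ã] after /ɴ/; /u/ → [ũ] after /ɴ/; /u/ → [ũ] after /ŋ/ — a vowel is nasalised by an immediately preceding nasal consonant.
/e/ sits next to the nasal /ɳ/ and is therefore nasalised to [ẽ].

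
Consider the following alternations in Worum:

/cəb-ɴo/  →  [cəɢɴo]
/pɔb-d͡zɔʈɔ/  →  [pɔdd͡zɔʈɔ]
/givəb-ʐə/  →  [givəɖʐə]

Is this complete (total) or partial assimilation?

The segment that alternates is /b/, which surfaces as [ɢ] when adjacent to /ɴ/.
The change bilabial → uvular matches the place of the following /ɴ/, identifying this as place assimilation.
Manner and voice are unchanged, so the assimilation is partial, not total.
The same holds elsewhere in the data: /b/ → [d] before /d͡z/ (bilabial → alveolar, matching alveolar); /b/ → [ɖ] before /ʐ/ (bilabial → retroflex, matching retroflex) — only place changes, and always toward the following segment.

partial assimilation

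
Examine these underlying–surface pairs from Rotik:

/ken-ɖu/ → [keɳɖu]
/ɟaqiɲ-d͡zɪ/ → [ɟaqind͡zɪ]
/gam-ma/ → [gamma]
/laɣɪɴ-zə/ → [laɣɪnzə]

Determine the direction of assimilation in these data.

regressive

The segment that alternates is /n/, which surfaces as [ɳ] when adjacent to /ɖ/.
The change alveolar → retroflex matches the place of the following /ɖ/, identifying this as place assimilation.
The other alternating forms pattern the same way: /ɲ/ → [n] before /d͡z/ (palatal → alveolar, matching alveolar); /ɴ/ → [n] before /z/ (uvular → alveolar, matching alveolar) — only place changes, and always toward the following segment.
No alternation appears in [gamma]: there the adjacent consonants already agree in place (/m/ and /m/ are both bilabial), so this form is consistent with the same rule.
Since the segment that changes precedes the conditioning segment, the assimilation is regressive.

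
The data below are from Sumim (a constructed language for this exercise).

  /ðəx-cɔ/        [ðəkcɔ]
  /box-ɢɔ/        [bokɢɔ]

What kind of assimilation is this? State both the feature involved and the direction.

Comparing underlying and surface forms, /x/ → [k] is the alternation; the neighbouring /c/ is constant.
/x/ is a fricative while /c/ is a stop; the output [k] is a stop, matching the trigger — so the feature that spreads is manner.
Place and voice are unchanged, so the assimilation is partial, not total.
Checking the remaining alternation: /x/ → [k] before /ɢ/ (fricative → stop, matching a stop) — only manner changes, and always toward the following segment.
The trigger is the following segment, so the direction is regressive (anticipatory).

regressive manner assimilation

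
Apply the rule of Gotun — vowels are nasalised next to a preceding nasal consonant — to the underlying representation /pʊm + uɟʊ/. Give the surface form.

The vowel /u/ is adjacent to the preceding nasal /m/, so it acquires [+nasal] and surfaces as [ũ].

[pʊmũɟʊ]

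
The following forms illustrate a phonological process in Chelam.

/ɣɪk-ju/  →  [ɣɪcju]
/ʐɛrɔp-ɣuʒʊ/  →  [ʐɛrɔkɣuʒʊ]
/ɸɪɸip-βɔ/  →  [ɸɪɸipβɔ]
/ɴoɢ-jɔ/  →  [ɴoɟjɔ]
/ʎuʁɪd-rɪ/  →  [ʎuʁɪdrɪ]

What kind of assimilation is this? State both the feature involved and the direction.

regressive place assimilation

The segment that alternates is /k/, which surfaces as [c] when adjacent to /j/.
/k/ is velar while /j/ is palatal; the output [c] is palatal, matching the trigger — so the feature that spreads is place.
Manner and voice are unchanged, so the assimilation is partial, not total.
The same holds elsewhere in the data: /p/ → [k] before /ɣ/ (bilabial → velar, matching velar); /ɢ/ → [ɟ] before /j/ (uvular → palatal, matching palatal) — only place changes, and always toward the following segment.
Nothing changes in [ɸɪɸipβɔ], [ʎuʁɪdrɪ]: there the adjacent consonants already agree in place (/p/ and /β/ are both bilabial; /d/ and /r/ are both alveolar), so these forms are consistent with the same rule.
The trigger is the following segment, so the direction is regressive (anticipatory).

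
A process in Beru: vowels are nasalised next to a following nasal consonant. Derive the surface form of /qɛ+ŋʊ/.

[qɛ̃ŋʊ]

The vowel /ɛ/ is adjacent to the following nasal /ŋ/, so it acquires [+nasal] and surfaces as [ɛ̃].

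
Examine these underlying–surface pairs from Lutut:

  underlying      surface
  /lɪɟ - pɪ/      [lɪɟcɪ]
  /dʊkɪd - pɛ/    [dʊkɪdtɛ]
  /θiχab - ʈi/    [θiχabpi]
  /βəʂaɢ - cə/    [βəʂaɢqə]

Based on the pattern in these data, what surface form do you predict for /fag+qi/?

The data show progressive place assimilation: /p/ → [c] after /ɟ/; /p/ → [t] after /d/; /ʈ/ → [p] after /b/; /c/ → [q] after /ɢ/. In each pair only place changes, matching the preceding consonant, while manner and voice stay constant.
The rule targets /q/ (voiceless uvular stop), which sits after the trigger /g/ (velar).
Changing only its place to velar gives [k] — the voiceless velar stop.

[fagki]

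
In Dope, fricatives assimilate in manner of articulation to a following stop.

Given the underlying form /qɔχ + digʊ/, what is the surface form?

The rule targets /χ/ (voiceless uvular fricative), which sits before the trigger /d/ (stop).
Changing only its manner to stop gives [q] — the voiceless uvular stop.

[qɔqdigʊ]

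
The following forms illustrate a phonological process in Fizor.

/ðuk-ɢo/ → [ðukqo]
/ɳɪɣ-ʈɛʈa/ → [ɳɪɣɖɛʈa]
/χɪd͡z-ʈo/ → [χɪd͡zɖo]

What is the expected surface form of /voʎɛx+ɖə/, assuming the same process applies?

The data show progressive voicing assimilation: /ɢ/ → [q] after /k/; /ʈ/ → [ɖ] after /ɣ/; /ʈ/ → [ɖ] after /d͡z/. In each pair only voicing changes, matching the preceding consonant, while place and manner stay constant.
/ɖ/ is a voiced retroflex stop. The preceding trigger /x/ is voiceless, so /ɖ/ must become voiceless as well.
The voiceless retroflex stop is [ʈ], so /ɖ/ → [ʈ].

[voʎɛxʈə]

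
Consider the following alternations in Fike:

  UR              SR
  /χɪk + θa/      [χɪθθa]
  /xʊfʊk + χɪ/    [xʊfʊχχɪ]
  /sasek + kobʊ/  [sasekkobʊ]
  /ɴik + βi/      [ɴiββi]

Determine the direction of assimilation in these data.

regressive

Comparing underlying and surface forms, /k/ → [θ] is the alternation; the neighbouring /θ/ is constant.
The output [θ] is identical to the trigger /θ/ — every feature (place, manner, voicing) has been copied — so this is total assimilation.
The other forms behave the same way: /k/ → [χ] before /χ/; /k/ → [β] before /β/ — in each case the output is a copy of the following consonant.
In [sasekkobʊ] the two consonants at the boundary are already identical (/k/ + /k/), so the rule applies vacuously and nothing changes.
The trigger is the following segment, so the direction is regressive (anticipatory).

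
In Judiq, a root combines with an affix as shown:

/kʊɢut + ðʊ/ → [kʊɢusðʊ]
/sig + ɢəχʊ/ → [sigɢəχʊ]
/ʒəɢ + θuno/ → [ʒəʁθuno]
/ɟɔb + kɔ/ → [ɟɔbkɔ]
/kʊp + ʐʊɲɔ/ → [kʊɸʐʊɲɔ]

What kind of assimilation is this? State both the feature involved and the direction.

Comparing underlying and surface forms, /t/ → [s] is the alternation; the neighbouring /ð/ is constant.
/t/ is a stop while /ð/ is a fricative; the output [s] is a fricative, matching the trigger — so the feature that spreads is manner.
Place and voice are unchanged, so the assimilation is partial, not total.
Checking the remaining alternations: /ɢ/ → [ʁ] before /θ/ (stop → fricative, matching a fricative); /p/ → [ɸ] before /ʐ/ (stop → fricative, matching a fricative) — only manner changes, and always toward the following segment.
Nothing changes in [sigɢəχʊ], [ɟɔbkɔ]: there the adjacent consonants already agree in manner (/g/ and /ɢ/ are both stops; /b/ and /k/ are both stops), so these forms are consistent with the same rule.
Since the segment that changes precedes the conditioning segment, the assimilation is regressive.

regressive manner assimilation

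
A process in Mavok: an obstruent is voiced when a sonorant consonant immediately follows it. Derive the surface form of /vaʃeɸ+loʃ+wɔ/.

The rule targets /ɸ/ (voiceless bilabial fricative), which sits before the trigger /l/ (voiced).
The voiced bilabial fricative is [β], so /ɸ/ → [β].
The same rule applies at the second boundary: /ʃ/ → [ʒ] next to /w/.

[vaʃeβloʒwɔ]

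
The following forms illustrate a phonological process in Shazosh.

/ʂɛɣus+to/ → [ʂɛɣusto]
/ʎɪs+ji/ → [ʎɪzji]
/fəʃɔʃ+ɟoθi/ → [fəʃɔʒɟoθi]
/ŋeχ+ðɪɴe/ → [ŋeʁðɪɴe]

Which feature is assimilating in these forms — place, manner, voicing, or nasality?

voicing

Comparing underlying and surface forms, /s/ → [z] is the alternation; the neighbouring /j/ is constant.
/s/ is voiceless while /j/ is voiced; the output [z] is voiced, matching the trigger — so the feature that spreads is voicing.
The same holds elsewhere in the data: /ʃ/ → [ʒ] before /ɟ/ (voiceless → voiced, matching voiced); /χ/ → [ʁ] before /ð/ (voiceless → voiced, matching voiced) — only voicing changes, and always toward the following segment.
Nothing changes in [ʂɛɣusto]: there the adjacent consonants already agree in voicing (/s/ and /t/ are both voiceless), so this form is consistent with the same rule.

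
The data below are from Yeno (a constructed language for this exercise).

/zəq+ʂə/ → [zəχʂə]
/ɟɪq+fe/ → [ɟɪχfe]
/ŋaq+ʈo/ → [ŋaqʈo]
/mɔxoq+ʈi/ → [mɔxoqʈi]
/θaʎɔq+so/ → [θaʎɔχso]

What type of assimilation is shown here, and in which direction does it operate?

The segment that alternates is /q/, which surfaces as [χ] when adjacent to /ʂ/.
/q/ is a stop while /ʂ/ is a fricative; the output [χ] is a fricative, matching the trigger — so the feature that spreads is manner.
Place and voice are unchanged, so the assimilation is partial, not total.
The other alternating forms pattern the same way: /q/ → [χ] before /f/ (stop → fricative, matching a fricative); /q/ → [χ] before /s/ (stop → fricative, matching a fricative) — only manner changes, and always toward the following segment.
No alternation appears in [ŋaqʈo], [mɔxoqʈi]: there the adjacent consonants already agree in manner (/q/ and /ʈ/ are both stops; /q/ and /ʈ/ are both stops), so these forms are consistent with the same rule.
Since the segment that changes precedes the conditioning segment, the assimilation is regressive.

regressive manner assimilation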